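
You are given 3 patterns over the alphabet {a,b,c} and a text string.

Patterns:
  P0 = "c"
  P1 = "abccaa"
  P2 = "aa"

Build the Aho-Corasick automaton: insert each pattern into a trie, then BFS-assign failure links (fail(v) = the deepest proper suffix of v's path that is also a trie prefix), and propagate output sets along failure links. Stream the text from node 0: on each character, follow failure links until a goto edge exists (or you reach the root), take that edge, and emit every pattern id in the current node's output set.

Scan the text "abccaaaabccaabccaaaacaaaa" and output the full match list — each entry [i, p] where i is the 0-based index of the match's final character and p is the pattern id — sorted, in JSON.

Construct AC machine:
Trie nodes:
  0='ε' goto a→2 c→1
  1='c' goto ·  ←P0
  2='a' goto a→8 b→3
  3='ab' goto c→4
  4='abc' goto c→5
  5='abcc' goto a→6
  6='abcca' goto a→7
  7='abccaa' goto ·  ←P1
  8='aa' goto ·  ←P2

BFS fail/out derivation:
  fail(1) 'c': from fail(0)=0 chase 'c': 0 ⇒ 0;  out={0}∪out(0)={0}
  fail(2) 'a': from fail(0)=0 chase 'a': 0 ⇒ 0;  out=∅∪out(0)=∅
  fail(3) 'ab': from fail(2)=0 chase 'b': 0 ⇒ 0;  out=∅∪out(0)=∅
  fail(8) 'aa': from fail(2)=0 chase 'a': 0 ⇒ 2;  out={2}∪out(2)={2}
  fail(4) 'abc': from fail(3)=0 chase 'c': 0 ⇒ 1;  out=∅∪out(1)={0}
  fail(5) 'abcc': from fail(4)=1 chase 'c': 1→0 ⇒ 1;  out=∅∪out(1)={0}
  fail(6) 'abcca': from fail(5)=1 chase 'a': 1→0 ⇒ 2;  out=∅∪out(2)=∅
  fail(7) 'abccaa': from fail(6)=2 chase 'a': 2 ⇒ 8;  out={1}∪out(8)={1,2}

Scan:
[0] read 'a'  n0⇒n2
[1] read 'b'  n2⇒n3
[2] read 'c'  n3⇒n4  → match P0@[2:2]
[3] read 'c'  n4⇒n5  → match P0@[3:3]
[4] read 'a'  n5⇒n6
[5] read 'a'  n6⇒n7  → match P1@[0:5],P2@[4:5]
[6] read 'a'  n7⇒n8 ·f  → match P2@[5:6]
[7] read 'a'  n8⇒n8 ·f  → match P2@[6:7]
[8] read 'b'  n8⇒n3 ·f
[9] read 'c'  n3⇒n4  → match P0@[9:9]
[10] read 'c'  n4⇒n5  → match P0@[10:10]
[11] read 'a'  n5⇒n6
[12] read 'a'  n6⇒n7  → match P1@[7:12],P2@[11:12]
[13] read 'b'  n7⇒n3 ·f
[14] read 'c'  n3⇒n4  → match P0@[14:14]
[15] read 'c'  n4⇒n5  → match P0@[15:15]
[16] read 'a'  n5⇒n6
[17] read 'a'  n6⇒n7  → match P1@[12:17],P2@[16:17]
[18] read 'a'  n7⇒n8 ·f  → match P2@[17:18]
[19] read 'a'  n8⇒n8 ·f  → match P2@[18:19]
[20] read 'c'  n8⇒n1 ·f  → match P0@[20:20]
[21] read 'a'  n1⇒n2 ·f
[22] read 'a'  n2⇒n8  → match P2@[21:22]
[23] read 'a'  n8⇒n8 ·f  → match P2@[22:23]
[24] read 'a'  n8⇒n8 ·f  → match P2@[23:24]

Result: [[2,0],[3,0],[5,1],[5,2],[6,2],[7,2],[9,0],[10,0],[12,1],[12,2],[14,0],[15,0],[17,1],[17,2],[18,2],[19,2],[20,0],[22,2],[23,2],[24,2]]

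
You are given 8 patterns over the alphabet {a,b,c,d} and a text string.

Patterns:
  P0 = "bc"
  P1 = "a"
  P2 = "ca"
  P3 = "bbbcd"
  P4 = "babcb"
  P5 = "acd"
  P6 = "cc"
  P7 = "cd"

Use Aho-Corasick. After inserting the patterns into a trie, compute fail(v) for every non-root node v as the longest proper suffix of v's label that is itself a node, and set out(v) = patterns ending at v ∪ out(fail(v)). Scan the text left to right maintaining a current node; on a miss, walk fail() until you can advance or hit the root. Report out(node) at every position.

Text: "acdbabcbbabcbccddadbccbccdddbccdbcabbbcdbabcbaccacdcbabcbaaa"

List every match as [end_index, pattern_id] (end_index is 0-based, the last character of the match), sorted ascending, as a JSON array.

Build:
Trie (insert patterns):
  0='ε' goto a→3 b→1 c→4
  1='b' goto a→10 b→6 c→2
  2='bc' goto ·  ←P0
  3='a' goto c→14  ←P1
  4='c' goto a→5 c→16 d→17
  5='ca' goto ·  ←P2
  6='bb' goto b→7
  7='bbb' goto c→8
  8='bbbc' goto d→9
  9='bbbcd' goto ·  ←P3
  10='ba' goto b→11
  11='bab' goto c→12
  12='babc' goto b→13
  13='babcb' goto ·  ←P4
  14='ac' goto d→15
  15='acd' goto ·  ←P5
  16='cc' goto ·  ←P6
  17='cd' goto ·  ←P7

BFS fail/out derivation:
  n1('b'): parent n0 fail=0; on 'b' 0 → fail=0;  out ∅∪∅=∅
  n3('a'): parent n0 fail=0; on 'a' 0 → fail=0;  out {1}∪∅={1}
  n4('c'): parent n0 fail=0; on 'c' 0 → fail=0;  out ∅∪∅=∅
  n2('bc'): parent n1 fail=0; on 'c' 0 → fail=4;  out {0}∪∅={0}
  n5('ca'): parent n4 fail=0; on 'a' 0 → fail=3;  out {2}∪{1}={1,2}
  n6('bb'): parent n1 fail=0; on 'b' 0 → fail=1;  out ∅∪∅=∅
  n10('ba'): parent n1 fail=0; on 'a' 0 → fail=3;  out ∅∪{1}={1}
  n14('ac'): parent n3 fail=0; on 'c' 0 → fail=4;  out ∅∪∅=∅
  n16('cc'): parent n4 fail=0; on 'c' 0 → fail=4;  out {6}∪∅={6}
  n17('cd'): parent n4 fail=0; on 'd' 0 → fail=0;  out {7}∪∅={7}
  n7('bbb'): parent n6 fail=1; on 'b' 1 → fail=6;  out ∅∪∅=∅
  n11('bab'): parent n10 fail=3; on 'b' 3→0 → fail=1;  out ∅∪∅=∅
  n15('acd'): parent n14 fail=4; on 'd' 4 → fail=17;  out {5}∪{7}={5,7}
  n8('bbbc'): parent n7 fail=6; on 'c' 6→1 → fail=2;  out ∅∪{0}={0}
  n12('babc'): parent n11 fail=1; on 'c' 1 → fail=2;  out ∅∪{0}={0}
  n9('bbbcd'): parent n8 fail=2; on 'd' 2→4 → fail=17;  out {3}∪{7}={3,7}
  n13('babcb'): parent n12 fail=2; on 'b' 2→4→0 → fail=1;  out {4}∪∅={4}

Run:
i=0 'a': node 0→3  → match P1@[0:0]
i=1 'c': node 3→14
i=2 'd': node 14→15  → match P5@[0:2],P7@[1:2]
i=3 'b': node 15→1 (fail-walked)
i=4 'a': node 1→10  → match P1@[4:4]
i=5 'b': node 10→11
i=6 'c': node 11→12  → match P0@[5:6]
i=7 'b': node 12→13  → match P4@[3:7]
i=8 'b': node 13→6 (fail-walked)
i=9 'a': node 6→10 (fail-walked)  → match P1@[9:9]
i=10 'b': node 10→11
i=11 'c': node 11→12  → match P0@[10:11]
i=12 'b': node 12→13  → match P4@[8:12]
i=13 'c': node 13→2 (fail-walked)  → match P0@[12:13]
i=14 'c': node 2→16 (fail-walked)  → match P6@[13:14]
i=15 'd': node 16→17 (fail-walked)  → match P7@[14:15]
i=16 'd': node 17→0 (fail-walked)
i=17 'a': node 0→3  → match P1@[17:17]
i=18 'd': node 3→0 (fail-walked)
i=19 'b': node 0→1
i=20 'c': node 1→2  → match P0@[19:20]
i=21 'c': node 2→16 (fail-walked)  → match P6@[20:21]
i=22 'b': node 16→1 (fail-walked)
i=23 'c': node 1→2  → match P0@[22:23]
i=24 'c': node 2→16 (fail-walked)  → match P6@[23:24]
i=25 'd': node 16→17 (fail-walked)  → match P7@[24:25]
i=26 'd': node 17→0 (fail-walked)
i=27 'd': node 0→0
i=28 'b': node 0→1
i=29 'c': node 1→2  → match P0@[28:29]
i=30 'c': node 2→16 (fail-walked)  → match P6@[29:30]
i=31 'd': node 16→17 (fail-walked)  → match P7@[30:31]
i=32 'b': node 17→1 (fail-walked)
i=33 'c': node 1→2  → match P0@[32:33]
i=34 'a': node 2→5 (fail-walked)  → match P1@[34:34],P2@[33:34]
i=35 'b': node 5→1 (fail-walked)
i=36 'b': node 1→6
i=37 'b': node 6→7
i=38 'c': node 7→8  → match P0@[37:38]
i=39 'd': node 8→9  → match P3@[35:39],P7@[38:39]
i=40 'b': node 9→1 (fail-walked)
i=41 'a': node 1→10  → match P1@[41:41]
i=42 'b': node 10→11
i=43 'c': node 11→12  → match P0@[42:43]
i=44 'b': node 12→13  → match P4@[40:44]
i=45 'a': node 13→10 (fail-walked)  → match P1@[45:45]
i=46 'c': node 10→14 (fail-walked)
i=47 'c': node 14→16 (fail-walked)  → match P6@[46:47]
i=48 'a': node 16→5 (fail-walked)  → match P1@[48:48],P2@[47:48]
i=49 'c': node 5→14 (fail-walked)
i=50 'd': node 14→15  → match P5@[48:50],P7@[49:50]
i=51 'c': node 15→4 (fail-walked)
i=52 'b': node 4→1 (fail-walked)
i=53 'a': node 1→10  → match P1@[53:53]
i=54 'b': node 10→11
i=55 'c': node 11→12  → match P0@[54:55]
i=56 'b': node 12→13  → match P4@[52:56]
i=57 'a': node 13→10 (fail-walked)  → match P1@[57:57]
i=58 'a': node 10→3 (fail-walked)  → match P1@[58:58]
i=59 'a': node 3→3 (fail-walked)  → match P1@[59:59]

Result: [[0,1],[2,5],[2,7],[4,1],[6,0],[7,4],[9,1],[11,0],[12,4],[13,0],[14,6],[15,7],[17,1],[20,0],[21,6],[23,0],[24,6],[25,7],[29,0],[30,6],[31,7],[33,0],[34,1],[34,2],[38,0],[39,3],[39,7],[41,1],[43,0],[44,4],[45,1],[47,6],[48,1],[48,2],[50,5],[50,7],[53,1],[55,0],[56,4],[57,1],[58,1],[59,1]]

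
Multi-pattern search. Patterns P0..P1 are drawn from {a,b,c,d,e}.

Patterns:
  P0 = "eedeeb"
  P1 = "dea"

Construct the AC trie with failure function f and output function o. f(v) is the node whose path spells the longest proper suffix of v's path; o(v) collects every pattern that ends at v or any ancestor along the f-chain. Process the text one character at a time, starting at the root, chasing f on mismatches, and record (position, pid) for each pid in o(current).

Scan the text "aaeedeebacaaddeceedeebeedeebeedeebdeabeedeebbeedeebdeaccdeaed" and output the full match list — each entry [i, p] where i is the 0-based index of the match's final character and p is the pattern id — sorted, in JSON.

Build:
Trie (insert patterns):
  0='ε' goto d→7 e→1
  1='e' goto e→2
  2='ee' goto d→3
  3='eed' goto e→4
  4='eede' goto e→5
  5='eedee' goto b→6
  6='eedeeb' goto ·  [P0 ends]
  7='d' goto e→8
  8='de' goto a→9
  9='dea' goto ·  [P1 ends]

Failure links (BFS by depth):
  n1('e'): parent n0 fail=0; on 'e' 0 → fail=0;  out ∅∪∅=∅
  n7('d'): parent n0 fail=0; on 'd' 0 → fail=0;  out ∅∪∅=∅
  n2('ee'): parent n1 fail=0; on 'e' 0 → fail=1;  out ∅∪∅=∅
  n8('de'): parent n7 fail=0; on 'e' 0 → fail=1;  out ∅∪∅=∅
  n3('eed'): parent n2 fail=1; on 'd' 1→0 → fail=7;  out ∅∪∅=∅
  n9('dea'): parent n8 fail=1; on 'a' 1→0 → fail=0;  out {1}∪∅={1}
  n4('eede'): parent n3 fail=7; on 'e' 7 → fail=8;  out ∅∪∅=∅
  n5('eedee'): parent n4 fail=8; on 'e' 8→1 → fail=2;  out ∅∪∅=∅
  n6('eedeeb'): parent n5 fail=2; on 'b' 2→1→0 → fail=0;  out {0}∪∅={0}

Text stream:
[0] read 'a'  n0⇒n0
[1] read 'a'  n0⇒n0
[2] read 'e'  n0⇒n1
[3] read 'e'  n1⇒n2
[4] read 'd'  n2⇒n3
[5] read 'e'  n3⇒n4
[6] read 'e'  n4⇒n5
[7] read 'b'  n5⇒n6  emit P0@[2:7]
[8] read 'a'  n6⇒n0 (via fail)
[9] read 'c'  n0⇒n0
[10] read 'a'  n0⇒n0
[11] read 'a'  n0⇒n0
[12] read 'd'  n0⇒n7
[13] read 'd'  n7⇒n7 (via fail)
[14] read 'e'  n7⇒n8
[15] read 'c'  n8⇒n0 (via fail)
[16] read 'e'  n0⇒n1
[17] read 'e'  n1⇒n2
[18] read 'd'  n2⇒n3
[19] read 'e'  n3⇒n4
[20] read 'e'  n4⇒n5
[21] read 'b'  n5⇒n6  emit P0@[16:21]
[22] read 'e'  n6⇒n1 (via fail)
[23] read 'e'  n1⇒n2
[24] read 'd'  n2⇒n3
[25] read 'e'  n3⇒n4
[26] read 'e'  n4⇒n5
[27] read 'b'  n5⇒n6  emit P0@[22:27]
[28] read 'e'  n6⇒n1 (via fail)
[29] read 'e'  n1⇒n2
[30] read 'd'  n2⇒n3
[31] read 'e'  n3⇒n4
[32] read 'e'  n4⇒n5
[33] read 'b'  n5⇒n6  emit P0@[28:33]
[34] read 'd'  n6⇒n7 (via fail)
[35] read 'e'  n7⇒n8
[36] read 'a'  n8⇒n9  emit P1@[34:36]
[37] read 'b'  n9⇒n0 (via fail)
[38] read 'e'  n0⇒n1
[39] read 'e'  n1⇒n2
[40] read 'd'  n2⇒n3
[41] read 'e'  n3⇒n4
[42] read 'e'  n4⇒n5
[43] read 'b'  n5⇒n6  emit P0@[38:43]
[44] read 'b'  n6⇒n0 (via fail)
[45] read 'e'  n0⇒n1
[46] read 'e'  n1⇒n2
[47] read 'd'  n2⇒n3
[48] read 'e'  n3⇒n4
[49] read 'e'  n4⇒n5
[50] read 'b'  n5⇒n6  emit P0@[45:50]
[51] read 'd'  n6⇒n7 (via fail)
[52] read 'e'  n7⇒n8
[53] read 'a'  n8⇒n9  emit P1@[51:53]
[54] read 'c'  n9⇒n0 (via fail)
[55] read 'c'  n0⇒n0
[56] read 'd'  n0⇒n7
[57] read 'e'  n7⇒n8
[58] read 'a'  n8⇒n9  emit P1@[56:58]
[59] read 'e'  n9⇒n1 (via fail)
[60] read 'd'  n1⇒n7 (via fail)

Matches: [[7,0],[21,0],[27,0],[33,0],[36,1],[43,0],[50,0],[53,1],[58,1]]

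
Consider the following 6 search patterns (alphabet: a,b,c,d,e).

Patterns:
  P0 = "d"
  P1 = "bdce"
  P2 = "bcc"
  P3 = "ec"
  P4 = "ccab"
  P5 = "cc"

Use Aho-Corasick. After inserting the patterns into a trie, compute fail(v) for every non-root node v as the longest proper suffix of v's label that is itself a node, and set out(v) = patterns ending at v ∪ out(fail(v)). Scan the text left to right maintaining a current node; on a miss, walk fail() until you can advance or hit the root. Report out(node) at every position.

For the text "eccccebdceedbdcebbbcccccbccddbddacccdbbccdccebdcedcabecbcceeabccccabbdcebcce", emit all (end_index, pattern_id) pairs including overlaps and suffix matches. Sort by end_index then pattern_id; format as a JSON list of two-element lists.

Construct AC machine:
Trie (insert patterns):
  n0 'ε': b→2 c→10 d→1 e→8
  n1 'd': ·  [P0 ends]
  n2 'b': c→6 d→3
  n3 'bd': c→4
  n4 'bdc': e→5
  n5 'bdce': ·  [P1 ends]
  n6 'bc': c→7
  n7 'bcc': ·  [P2 ends]
  n8 'e': c→9
  n9 'ec': ·  [P3 ends]
  n10 'c': c→11
  n11 'cc': a→12  [P5 ends]
  n12 'cca': b→13
  n13 'ccab': ·  [P4 ends]

Failure links (BFS by depth):
  n1('d'): parent n0 fail=0; on 'd' 0 → fail=0;  out {0}∪∅={0}
  n2('b'): parent n0 fail=0; on 'b' 0 → fail=0;  out ∅∪∅=∅
  n8('e'): parent n0 fail=0; on 'e' 0 → fail=0;  out ∅∪∅=∅
  n10('c'): parent n0 fail=0; on 'c' 0 → fail=0;  out ∅∪∅=∅
  n3('bd'): parent n2 fail=0; on 'd' 0 → fail=1;  out ∅∪{0}={0}
  n6('bc'): parent n2 fail=0; on 'c' 0 → fail=10;  out ∅∪∅=∅
  n9('ec'): parent n8 fail=0; on 'c' 0 → fail=10;  out {3}∪∅={3}
  n11('cc'): parent n10 fail=0; on 'c' 0 → fail=10;  out {5}∪∅={5}
  n4('bdc'): parent n3 fail=1; on 'c' 1→0 → fail=10;  out ∅∪∅=∅
  n7('bcc'): parent n6 fail=10; on 'c' 10 → fail=11;  out {2}∪{5}={2,5}
  n12('cca'): parent n11 fail=10; on 'a' 10→0 → fail=0;  out ∅∪∅=∅
  n5('bdce'): parent n4 fail=10; on 'e' 10→0 → fail=8;  out {1}∪∅={1}
  n13('ccab'): parent n12 fail=0; on 'b' 0 → fail=2;  out {4}∪∅={4}

Run:
pos 0 'e': at 8
pos 1 'c': at 9  ** P3@[0:1]
pos 2 'c': at 11 (via fail)  ** P5@[1:2]
pos 3 'c': at 11 (via fail)  ** P5@[2:3]
pos 4 'c': at 11 (via fail)  ** P5@[3:4]
pos 5 'e': at 8 (via fail)
pos 6 'b': at 2 (via fail)
pos 7 'd': at 3  ** P0@[7:7]
pos 8 'c': at 4
pos 9 'e': at 5  ** P1@[6:9]
pos 10 'e': at 8 (via fail)
pos 11 'd': at 1 (via fail)  ** P0@[11:11]
pos 12 'b': at 2 (via fail)
pos 13 'd': at 3  ** P0@[13:13]
pos 14 'c': at 4
pos 15 'e': at 5  ** P1@[12:15]
pos 16 'b': at 2 (via fail)
pos 17 'b': at 2 (via fail)
pos 18 'b': at 2 (via fail)
pos 19 'c': at 6
pos 20 'c': at 7  ** P2@[18:20],P5@[19:20]
pos 21 'c': at 11 (via fail)  ** P5@[20:21]
pos 22 'c': at 11 (via fail)  ** P5@[21:22]
pos 23 'c': at 11 (via fail)  ** P5@[22:23]
pos 24 'b': at 2 (via fail)
pos 25 'c': at 6
pos 26 'c': at 7  ** P2@[24:26],P5@[25:26]
pos 27 'd': at 1 (via fail)  ** P0@[27:27]
pos 28 'd': at 1 (via fail)  ** P0@[28:28]
pos 29 'b': at 2 (via fail)
pos 30 'd': at 3  ** P0@[30:30]
pos 31 'd': at 1 (via fail)  ** P0@[31:31]
pos 32 'a': at 0 (via fail)
pos 33 'c': at 10
pos 34 'c': at 11  ** P5@[33:34]
pos 35 'c': at 11 (via fail)  ** P5@[34:35]
pos 36 'd': at 1 (via fail)  ** P0@[36:36]
pos 37 'b': at 2 (via fail)
pos 38 'b': at 2 (via fail)
pos 39 'c': at 6
pos 40 'c': at 7  ** P2@[38:40],P5@[39:40]
pos 41 'd': at 1 (via fail)  ** P0@[41:41]
pos 42 'c': at 10 (via fail)
pos 43 'c': at 11  ** P5@[42:43]
pos 44 'e': at 8 (via fail)
pos 45 'b': at 2 (via fail)
pos 46 'd': at 3  ** P0@[46:46]
pos 47 'c': at 4
pos 48 'e': at 5  ** P1@[45:48]
pos 49 'd': at 1 (via fail)  ** P0@[49:49]
pos 50 'c': at 10 (via fail)
pos 51 'a': at 0 (via fail)
pos 52 'b': at 2
pos 53 'e': at 8 (via fail)
pos 54 'c': at 9  ** P3@[53:54]
pos 55 'b': at 2 (via fail)
pos 56 'c': at 6
pos 57 'c': at 7  ** P2@[55:57],P5@[56:57]
pos 58 'e': at 8 (via fail)
pos 59 'e': at 8 (via fail)
pos 60 'a': at 0 (via fail)
pos 61 'b': at 2
pos 62 'c': at 6
pos 63 'c': at 7  ** P2@[61:63],P5@[62:63]
pos 64 'c': at 11 (via fail)  ** P5@[63:64]
pos 65 'c': at 11 (via fail)  ** P5@[64:65]
pos 66 'a': at 12
pos 67 'b': at 13  ** P4@[64:67]
pos 68 'b': at 2 (via fail)
pos 69 'd': at 3  ** P0@[69:69]
pos 70 'c': at 4
pos 71 'e': at 5  ** P1@[68:71]
pos 72 'b': at 2 (via fail)
pos 73 'c': at 6
pos 74 'c': at 7  ** P2@[72:74],P5@[73:74]
pos 75 'e': at 8 (via fail)

Matches: [[1,3],[2,5],[3,5],[4,5],[7,0],[9,1],[11,0],[13,0],[15,1],[20,2],[20,5],[21,5],[22,5],[23,5],[26,2],[26,5],[27,0],[28,0],[30,0],[31,0],[34,5],[35,5],[36,0],[40,2],[40,5],[41,0],[43,5],[46,0],[48,1],[49,0],[54,3],[57,2],[57,5],[63,2],[63,5],[64,5],[65,5],[67,4],[69,0],[71,1],[74,2],[74,5]]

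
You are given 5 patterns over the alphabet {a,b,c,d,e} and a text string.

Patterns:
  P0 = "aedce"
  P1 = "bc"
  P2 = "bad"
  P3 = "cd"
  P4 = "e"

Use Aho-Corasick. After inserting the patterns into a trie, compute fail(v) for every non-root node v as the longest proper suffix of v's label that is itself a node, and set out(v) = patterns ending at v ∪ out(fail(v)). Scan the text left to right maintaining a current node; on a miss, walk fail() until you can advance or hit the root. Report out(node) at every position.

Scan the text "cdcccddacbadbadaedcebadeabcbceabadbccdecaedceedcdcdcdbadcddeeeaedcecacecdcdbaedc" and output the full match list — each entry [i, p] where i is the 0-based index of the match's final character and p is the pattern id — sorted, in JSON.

Build automaton:
Trie nodes:
  n0 'ε': a→1 b→6 c→10 e→12
  n1 'a': e→2
  n2 'ae': d→3
  n3 'aed': c→4
  n4 'aedc': e→5
  n5 'aedce': ·  [P0 ends]
  n6 'b': a→8 c→7
  n7 'bc': ·  [P1 ends]
  n8 'ba': d→9
  n9 'bad': ·  [P2 ends]
  n10 'c': d→11
  n11 'cd': ·  [P3 ends]
  n12 'e': ·  [P4 ends]

Failure links (BFS by depth):
  n1('a'): parent n0 fail=0; on 'a' 0 → fail=0;  out ∅∪∅=∅
  n6('b'): parent n0 fail=0; on 'b' 0 → fail=0;  out ∅∪∅=∅
  n10('c'): parent n0 fail=0; on 'c' 0 → fail=0;  out ∅∪∅=∅
  n12('e'): parent n0 fail=0; on 'e' 0 → fail=0;  out {4}∪∅={4}
  n2('ae'): parent n1 fail=0; on 'e' 0 → fail=12;  out ∅∪{4}={4}
  n7('bc'): parent n6 fail=0; on 'c' 0 → fail=10;  out {1}∪∅={1}
  n8('ba'): parent n6 fail=0; on 'a' 0 → fail=1;  out ∅∪∅=∅
  n11('cd'): parent n10 fail=0; on 'd' 0 → fail=0;  out {3}∪∅={3}
  n3('aed'): parent n2 fail=12; on 'd' 12→0 → fail=0;  out ∅∪∅=∅
  n9('bad'): parent n8 fail=1; on 'd' 1→0 → fail=0;  out {2}∪∅={2}
  n4('aedc'): parent n3 fail=0; on 'c' 0 → fail=10;  out ∅∪∅=∅
  n5('aedce'): parent n4 fail=10; on 'e' 10→0 → fail=12;  out {0}∪{4}={0,4}

Run:
pos 0 'c': at 10
pos 1 'd': at 11  ** P3@[0:1]
pos 2 'c': at 10 (via fail)
pos 3 'c': at 10 (via fail)
pos 4 'c': at 10 (via fail)
pos 5 'd': at 11  ** P3@[4:5]
pos 6 'd': at 0 (via fail)
pos 7 'a': at 1
pos 8 'c': at 10 (via fail)
pos 9 'b': at 6 (via fail)
pos 10 'a': at 8
pos 11 'd': at 9  ** P2@[9:11]
pos 12 'b': at 6 (via fail)
pos 13 'a': at 8
pos 14 'd': at 9  ** P2@[12:14]
pos 15 'a': at 1 (via fail)
pos 16 'e': at 2  ** P4@[16:16]
pos 17 'd': at 3
pos 18 'c': at 4
pos 19 'e': at 5  ** P0@[15:19],P4@[19:19]
pos 20 'b': at 6 (via fail)
pos 21 'a': at 8
pos 22 'd': at 9  ** P2@[20:22]
pos 23 'e': at 12 (via fail)  ** P4@[23:23]
pos 24 'a': at 1 (via fail)
pos 25 'b': at 6 (via fail)
pos 26 'c': at 7  ** P1@[25:26]
pos 27 'b': at 6 (via fail)
pos 28 'c': at 7  ** P1@[27:28]
pos 29 'e': at 12 (via fail)  ** P4@[29:29]
pos 30 'a': at 1 (via fail)
pos 31 'b': at 6 (via fail)
pos 32 'a': at 8
pos 33 'd': at 9  ** P2@[31:33]
pos 34 'b': at 6 (via fail)
pos 35 'c': at 7  ** P1@[34:35]
pos 36 'c': at 10 (via fail)
pos 37 'd': at 11  ** P3@[36:37]
pos 38 'e': at 12 (via fail)  ** P4@[38:38]
pos 39 'c': at 10 (via fail)
pos 40 'a': at 1 (via fail)
pos 41 'e': at 2  ** P4@[41:41]
pos 42 'd': at 3
pos 43 'c': at 4
pos 44 'e': at 5  ** P0@[40:44],P4@[44:44]
pos 45 'e': at 12 (via fail)  ** P4@[45:45]
pos 46 'd': at 0 (via fail)
pos 47 'c': at 10
pos 48 'd': at 11  ** P3@[47:48]
pos 49 'c': at 10 (via fail)
pos 50 'd': at 11  ** P3@[49:50]
pos 51 'c': at 10 (via fail)
pos 52 'd': at 11  ** P3@[51:52]
pos 53 'b': at 6 (via fail)
pos 54 'a': at 8
pos 55 'd': at 9  ** P2@[53:55]
pos 56 'c': at 10 (via fail)
pos 57 'd': at 11  ** P3@[56:57]
pos 58 'd': at 0 (via fail)
pos 59 'e': at 12  ** P4@[59:59]
pos 60 'e': at 12 (via fail)  ** P4@[60:60]
pos 61 'e': at 12 (via fail)  ** P4@[61:61]
pos 62 'a': at 1 (via fail)
pos 63 'e': at 2  ** P4@[63:63]
pos 64 'd': at 3
pos 65 'c': at 4
pos 66 'e': at 5  ** P0@[62:66],P4@[66:66]
pos 67 'c': at 10 (via fail)
pos 68 'a': at 1 (via fail)
pos 69 'c': at 10 (via fail)
pos 70 'e': at 12 (via fail)  ** P4@[70:70]
pos 71 'c': at 10 (via fail)
pos 72 'd': at 11  ** P3@[71:72]
pos 73 'c': at 10 (via fail)
pos 74 'd': at 11  ** P3@[73:74]
pos 75 'b': at 6 (via fail)
pos 76 'a': at 8
pos 77 'e': at 2 (via fail)  ** P4@[77:77]
pos 78 'd': at 3
pos 79 'c': at 4

Matches: [[1,3],[5,3],[11,2],[14,2],[16,4],[19,0],[19,4],[22,2],[23,4],[26,1],[28,1],[29,4],[33,2],[35,1],[37,3],[38,4],[41,4],[44,0],[44,4],[45,4],[48,3],[50,3],[52,3],[55,2],[57,3],[59,4],[60,4],[61,4],[63,4],[66,0],[66,4],[70,4],[72,3],[74,3],[77,4]]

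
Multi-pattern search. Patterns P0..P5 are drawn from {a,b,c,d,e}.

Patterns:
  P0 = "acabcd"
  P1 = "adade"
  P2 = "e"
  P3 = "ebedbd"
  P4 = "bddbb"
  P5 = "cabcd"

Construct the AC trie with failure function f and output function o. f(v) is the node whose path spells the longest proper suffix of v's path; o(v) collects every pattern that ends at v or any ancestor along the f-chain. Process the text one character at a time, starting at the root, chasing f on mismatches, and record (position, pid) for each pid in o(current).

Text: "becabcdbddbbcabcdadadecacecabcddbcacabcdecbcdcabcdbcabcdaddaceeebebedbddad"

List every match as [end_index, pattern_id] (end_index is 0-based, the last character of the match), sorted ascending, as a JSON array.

Construct AC machine:
Trie nodes:
  0='ε' goto a→1 b→17 c→22 e→11
  1='a' goto c→2 d→7
  2='ac' goto a→3
  3='aca' goto b→4
  4='acab' goto c→5
  5='acabc' goto d→6
  6='acabcd' goto ·  [P0 ends]
  7='ad' goto a→8
  8='ada' goto d→9
  9='adad' goto e→10
  10='adade' goto ·  [P1 ends]
  11='e' goto b→12  [P2 ends]
  12='eb' goto e→13
  13='ebe' goto d→14
  14='ebed' goto b→15
  15='ebedb' goto d→16
  16='ebedbd' goto ·  [P3 ends]
  17='b' goto d→18
  18='bd' goto d→19
  19='bdd' goto b→20
  20='bddb' goto b→21
  21='bddbb' goto ·  [P4 ends]
  22='c' goto a→23
  23='ca' goto b→24
  24='cab' goto c→25
  25='cabc' goto d→26
  26='cabcd' goto ·  [P5 ends]

BFS fail/out derivation:
  n1('a'): parent n0 fail=0; on 'a' 0 → fail=0;  out ∅∪∅=∅
  n11('e'): parent n0 fail=0; on 'e' 0 → fail=0;  out {2}∪∅={2}
  n17('b'): parent n0 fail=0; on 'b' 0 → fail=0;  out ∅∪∅=∅
  n22('c'): parent n0 fail=0; on 'c' 0 → fail=0;  out ∅∪∅=∅
  n2('ac'): parent n1 fail=0; on 'c' 0 → fail=22;  out ∅∪∅=∅
  n7('ad'): parent n1 fail=0; on 'd' 0 → fail=0;  out ∅∪∅=∅
  n12('eb'): parent n11 fail=0; on 'b' 0 → fail=17;  out ∅∪∅=∅
  n18('bd'): parent n17 fail=0; on 'd' 0 → fail=0;  out ∅∪∅=∅
  n23('ca'): parent n22 fail=0; on 'a' 0 → fail=1;  out ∅∪∅=∅
  n3('aca'): parent n2 fail=22; on 'a' 22 → fail=23;  out ∅∪∅=∅
  n8('ada'): parent n7 fail=0; on 'a' 0 → fail=1;  out ∅∪∅=∅
  n13('ebe'): parent n12 fail=17; on 'e' 17→0 → fail=11;  out ∅∪{2}={2}
  n19('bdd'): parent n18 fail=0; on 'd' 0 → fail=0;  out ∅∪∅=∅
  n24('cab'): parent n23 fail=1; on 'b' 1→0 → fail=17;  out ∅∪∅=∅
  n4('acab'): parent n3 fail=23; on 'b' 23 → fail=24;  out ∅∪∅=∅
  n9('adad'): parent n8 fail=1; on 'd' 1 → fail=7;  out ∅∪∅=∅
  n14('ebed'): parent n13 fail=11; on 'd' 11→0 → fail=0;  out ∅∪∅=∅
  n20('bddb'): parent n19 fail=0; on 'b' 0 → fail=17;  out ∅∪∅=∅
  n25('cabc'): parent n24 fail=17; on 'c' 17→0 → fail=22;  out ∅∪∅=∅
  n5('acabc'): parent n4 fail=24; on 'c' 24 → fail=25;  out ∅∪∅=∅
  n10('adade'): parent n9 fail=7; on 'e' 7→0 → fail=11;  out {1}∪{2}={1,2}
  n15('ebedb'): parent n14 fail=0; on 'b' 0 → fail=17;  out ∅∪∅=∅
  n21('bddbb'): parent n20 fail=17; on 'b' 17→0 → fail=17;  out {4}∪∅={4}
  n26('cabcd'): parent n25 fail=22; on 'd' 22→0 → fail=0;  out {5}∪∅={5}
  n6('acabcd'): parent n5 fail=25; on 'd' 25 → fail=26;  out {0}∪{5}={0,5}
  n16('ebedbd'): parent n15 fail=17; on 'd' 17 → fail=18;  out {3}∪∅={3}

Text stream:
[0] read 'b'  n0⇒n17
[1] read 'e'  n17⇒n11 ·f  ** P2@[1:1]
[2] read 'c'  n11⇒n22 ·f
[3] read 'a'  n22⇒n23
[4] read 'b'  n23⇒n24
[5] read 'c'  n24⇒n25
[6] read 'd'  n25⇒n26  ** P5@[2:6]
[7] read 'b'  n26⇒n17 ·f
[8] read 'd'  n17⇒n18
[9] read 'd'  n18⇒n19
[10] read 'b'  n19⇒n20
[11] read 'b'  n20⇒n21  ** P4@[7:11]
[12] read 'c'  n21⇒n22 ·f
[13] read 'a'  n22⇒n23
[14] read 'b'  n23⇒n24
[15] read 'c'  n24⇒n25
[16] read 'd'  n25⇒n26  ** P5@[12:16]
[17] read 'a'  n26⇒n1 ·f
[18] read 'd'  n1⇒n7
[19] read 'a'  n7⇒n8
[20] read 'd'  n8⇒n9
[21] read 'e'  n9⇒n10  ** P1@[17:21],P2@[21:21]
[22] read 'c'  n10⇒n22 ·f
[23] read 'a'  n22⇒n23
[24] read 'c'  n23⇒n2 ·f
[25] read 'e'  n2⇒n11 ·f  ** P2@[25:25]
[26] read 'c'  n11⇒n22 ·f
[27] read 'a'  n22⇒n23
[28] read 'b'  n23⇒n24
[29] read 'c'  n24⇒n25
[30] read 'd'  n25⇒n26  ** P5@[26:30]
[31] read 'd'  n26⇒n0 ·f
[32] read 'b'  n0⇒n17
[33] read 'c'  n17⇒n22 ·f
[34] read 'a'  n22⇒n23
[35] read 'c'  n23⇒n2 ·f
[36] read 'a'  n2⇒n3
[37] read 'b'  n3⇒n4
[38] read 'c'  n4⇒n5
[39] read 'd'  n5⇒n6  ** P0@[34:39],P5@[35:39]
[40] read 'e'  n6⇒n11 ·f  ** P2@[40:40]
[41] read 'c'  n11⇒n22 ·f
[42] read 'b'  n22⇒n17 ·f
[43] read 'c'  n17⇒n22 ·f
[44] read 'd'  n22⇒n0 ·f
[45] read 'c'  n0⇒n22
[46] read 'a'  n22⇒n23
[47] read 'b'  n23⇒n24
[48] read 'c'  n24⇒n25
[49] read 'd'  n25⇒n26  ** P5@[45:49]
[50] read 'b'  n26⇒n17 ·f
[51] read 'c'  n17⇒n22 ·f
[52] read 'a'  n22⇒n23
[53] read 'b'  n23⇒n24
[54] read 'c'  n24⇒n25
[55] read 'd'  n25⇒n26  ** P5@[51:55]
[56] read 'a'  n26⇒n1 ·f
[57] read 'd'  n1⇒n7
[58] read 'd'  n7⇒n0 ·f
[59] read 'a'  n0⇒n1
[60] read 'c'  n1⇒n2
[61] read 'e'  n2⇒n11 ·f  ** P2@[61:61]
[62] read 'e'  n11⇒n11 ·f  ** P2@[62:62]
[63] read 'e'  n11⇒n11 ·f  ** P2@[63:63]
[64] read 'b'  n11⇒n12
[65] read 'e'  n12⇒n13  ** P2@[65:65]
[66] read 'b'  n13⇒n12 ·f
[67] read 'e'  n12⇒n13  ** P2@[67:67]
[68] read 'd'  n13⇒n14
[69] read 'b'  n14⇒n15
[70] read 'd'  n15⇒n16  ** P3@[65:70]
[71] read 'd'  n16⇒n19 ·f
[72] read 'a'  n19⇒n1 ·f
[73] read 'd'  n1⇒n7

All matches (sorted): [[1,2],[6,5],[11,4],[16,5],[21,1],[21,2],[25,2],[30,5],[39,0],[39,5],[40,2],[49,5],[55,5],[61,2],[62,2],[63,2],[65,2],[67,2],[70,3]]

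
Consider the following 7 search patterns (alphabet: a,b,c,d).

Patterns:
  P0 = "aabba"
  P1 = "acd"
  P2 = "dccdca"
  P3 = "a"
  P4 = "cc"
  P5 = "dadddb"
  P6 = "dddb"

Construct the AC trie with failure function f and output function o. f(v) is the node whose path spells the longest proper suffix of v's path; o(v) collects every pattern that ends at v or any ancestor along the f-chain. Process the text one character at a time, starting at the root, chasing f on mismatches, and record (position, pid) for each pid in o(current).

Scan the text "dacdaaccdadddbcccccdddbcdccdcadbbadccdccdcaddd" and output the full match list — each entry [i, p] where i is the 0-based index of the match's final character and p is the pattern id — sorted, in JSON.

Construct AC machine:
Trie nodes:
  n0 'ε': a→1 c→14 d→8
  n1 'a': a→2 c→6  ←P3
  n2 'aa': b→3
  n3 'aab': b→4
  n4 'aabb': a→5
  n5 'aabba': ·  ←P0
  n6 'ac': d→7
  n7 'acd': ·  ←P1
  n8 'd': a→16 c→9 d→21
  n9 'dc': c→10
  n10 'dcc': d→11
  n11 'dccd': c→12
  n12 'dccdc': a→13
  n13 'dccdca': ·  ←P2
  n14 'c': c→15
  n15 'cc': ·  ←P4
  n16 'da': d→17
  n17 'dad': d→18
  n18 'dadd': d→19
  n19 'daddd': b→20
  n20 'dadddb': ·  ←P5
  n21 'dd': d→22
  n22 'ddd': b→23
  n23 'dddb': ·  ←P6

BFS fail/out derivation:
  n1('a'): parent n0 fail=0; on 'a' 0 → fail=0;  out {3}∪∅={3}
  n8('d'): parent n0 fail=0; on 'd' 0 → fail=0;  out ∅∪∅=∅
  n14('c'): parent n0 fail=0; on 'c' 0 → fail=0;  out ∅∪∅=∅
  n2('aa'): parent n1 fail=0; on 'a' 0 → fail=1;  out ∅∪{3}={3}
  n6('ac'): parent n1 fail=0; on 'c' 0 → fail=14;  out ∅∪∅=∅
  n9('dc'): parent n8 fail=0; on 'c' 0 → fail=14;  out ∅∪∅=∅
  n15('cc'): parent n14 fail=0; on 'c' 0 → fail=14;  out {4}∪∅={4}
  n16('da'): parent n8 fail=0; on 'a' 0 → fail=1;  out ∅∪{3}={3}
  n21('dd'): parent n8 fail=0; on 'd' 0 → fail=8;  out ∅∪∅=∅
  n3('aab'): parent n2 fail=1; on 'b' 1→0 → fail=0;  out ∅∪∅=∅
  n7('acd'): parent n6 fail=14; on 'd' 14→0 → fail=8;  out {1}∪∅={1}
  n10('dcc'): parent n9 fail=14; on 'c' 14 → fail=15;  out ∅∪{4}={4}
  n17('dad'): parent n16 fail=1; on 'd' 1→0 → fail=8;  out ∅∪∅=∅
  n22('ddd'): parent n21 fail=8; on 'd' 8 → fail=21;  out ∅∪∅=∅
  n4('aabb'): parent n3 fail=0; on 'b' 0 → fail=0;  out ∅∪∅=∅
  n11('dccd'): parent n10 fail=15; on 'd' 15→14→0 → fail=8;  out ∅∪∅=∅
  n18('dadd'): parent n17 fail=8; on 'd' 8 → fail=21;  out ∅∪∅=∅
  n23('dddb'): parent n22 fail=21; on 'b' 21→8→0 → fail=0;  out {6}∪∅={6}
  n5('aabba'): parent n4 fail=0; on 'a' 0 → fail=1;  out {0}∪{3}={0,3}
  n12('dccdc'): parent n11 fail=8; on 'c' 8 → fail=9;  out ∅∪∅=∅
  n19('daddd'): parent n18 fail=21; on 'd' 21 → fail=22;  out ∅∪∅=∅
  n13('dccdca'): parent n12 fail=9; on 'a' 9→14→0 → fail=1;  out {2}∪{3}={2,3}
  n20('dadddb'): parent n19 fail=22; on 'b' 22 → fail=23;  out {5}∪{6}={5,6}

Text stream:
pos 0 'd': at 8
pos 1 'a': at 16  ** P3@[1:1]
pos 2 'c': at 6 (via fail)
pos 3 'd': at 7  ** P1@[1:3]
pos 4 'a': at 16 (via fail)  ** P3@[4:4]
pos 5 'a': at 2 (via fail)  ** P3@[5:5]
pos 6 'c': at 6 (via fail)
pos 7 'c': at 15 (via fail)  ** P4@[6:7]
pos 8 'd': at 8 (via fail)
pos 9 'a': at 16  ** P3@[9:9]
pos 10 'd': at 17
pos 11 'd': at 18
pos 12 'd': at 19
pos 13 'b': at 20  ** P5@[8:13],P6@[10:13]
pos 14 'c': at 14 (via fail)
pos 15 'c': at 15  ** P4@[14:15]
pos 16 'c': at 15 (via fail)  ** P4@[15:16]
pos 17 'c': at 15 (via fail)  ** P4@[16:17]
pos 18 'c': at 15 (via fail)  ** P4@[17:18]
pos 19 'd': at 8 (via fail)
pos 20 'd': at 21
pos 21 'd': at 22
pos 22 'b': at 23  ** P6@[19:22]
pos 23 'c': at 14 (via fail)
pos 24 'd': at 8 (via fail)
pos 25 'c': at 9
pos 26 'c': at 10  ** P4@[25:26]
pos 27 'd': at 11
pos 28 'c': at 12
pos 29 'a': at 13  ** P2@[24:29],P3@[29:29]
pos 30 'd': at 8 (via fail)
pos 31 'b': at 0 (via fail)
pos 32 'b': at 0
pos 33 'a': at 1  ** P3@[33:33]
pos 34 'd': at 8 (via fail)
pos 35 'c': at 9
pos 36 'c': at 10  ** P4@[35:36]
pos 37 'd': at 11
pos 38 'c': at 12
pos 39 'c': at 10 (via fail)  ** P4@[38:39]
pos 40 'd': at 11
pos 41 'c': at 12
pos 42 'a': at 13  ** P2@[37:42],P3@[42:42]
pos 43 'd': at 8 (via fail)
pos 44 'd': at 21
pos 45 'd': at 22

Result: [[1,3],[3,1],[4,3],[5,3],[7,4],[9,3],[13,5],[13,6],[15,4],[16,4],[17,4],[18,4],[22,6],[26,4],[29,2],[29,3],[33,3],[36,4],[39,4],[42,2],[42,3]]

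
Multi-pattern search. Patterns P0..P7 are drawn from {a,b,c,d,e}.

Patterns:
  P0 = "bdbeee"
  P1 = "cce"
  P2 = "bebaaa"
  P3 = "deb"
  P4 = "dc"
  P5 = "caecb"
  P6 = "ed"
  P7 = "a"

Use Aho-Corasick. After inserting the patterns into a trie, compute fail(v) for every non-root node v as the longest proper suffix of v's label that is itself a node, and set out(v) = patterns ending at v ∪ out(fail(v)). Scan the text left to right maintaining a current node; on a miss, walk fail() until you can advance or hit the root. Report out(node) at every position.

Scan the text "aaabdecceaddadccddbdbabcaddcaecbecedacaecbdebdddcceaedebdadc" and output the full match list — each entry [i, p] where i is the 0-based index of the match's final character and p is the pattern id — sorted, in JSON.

Build:
Trie nodes:
  0='ε' goto a→25 b→1 c→7 d→15 e→23
  1='b' goto d→2 e→10
  2='bd' goto b→3
  3='bdb' goto e→4
  4='bdbe' goto e→5
  5='bdbee' goto e→6
  6='bdbeee' goto ·  ←P0
  7='c' goto a→19 c→8
  8='cc' goto e→9
  9='cce' goto ·  ←P1
  10='be' goto b→11
  11='beb' goto a→12
  12='beba' goto a→13
  13='bebaa' goto a→14
  14='bebaaa' goto ·  ←P2
  15='d' goto c→18 e→16
  16='de' goto b→17
  17='deb' goto ·  ←P3
  18='dc' goto ·  ←P4
  19='ca' goto e→20
  20='cae' goto c→21
  21='caec' goto b→22
  22='caecb' goto ·  ←P5
  23='e' goto d→24
  24='ed' goto ·  ←P6
  25='a' goto ·  ←P7

BFS fail/out derivation:
  n1('b'): parent n0 fail=0; on 'b' 0 → fail=0;  out ∅∪∅=∅
  n7('c'): parent n0 fail=0; on 'c' 0 → fail=0;  out ∅∪∅=∅
  n15('d'): parent n0 fail=0; on 'd' 0 → fail=0;  out ∅∪∅=∅
  n23('e'): parent n0 fail=0; on 'e' 0 → fail=0;  out ∅∪∅=∅
  n25('a'): parent n0 fail=0; on 'a' 0 → fail=0;  out {7}∪∅={7}
  n2('bd'): parent n1 fail=0; on 'd' 0 → fail=15;  out ∅∪∅=∅
  n8('cc'): parent n7 fail=0; on 'c' 0 → fail=7;  out ∅∪∅=∅
  n10('be'): parent n1 fail=0; on 'e' 0 → fail=23;  out ∅∪∅=∅
  n16('de'): parent n15 fail=0; on 'e' 0 → fail=23;  out ∅∪∅=∅
  n18('dc'): parent n15 fail=0; on 'c' 0 → fail=7;  out {4}∪∅={4}
  n19('ca'): parent n7 fail=0; on 'a' 0 → fail=25;  out ∅∪{7}={7}
  n24('ed'): parent n23 fail=0; on 'd' 0 → fail=15;  out {6}∪∅={6}
  n3('bdb'): parent n2 fail=15; on 'b' 15→0 → fail=1;  out ∅∪∅=∅
  n9('cce'): parent n8 fail=7; on 'e' 7→0 → fail=23;  out {1}∪∅={1}
  n11('beb'): parent n10 fail=23; on 'b' 23→0 → fail=1;  out ∅∪∅=∅
  n17('deb'): parent n16 fail=23; on 'b' 23→0 → fail=1;  out {3}∪∅={3}
  n20('cae'): parent n19 fail=25; on 'e' 25→0 → fail=23;  out ∅∪∅=∅
  n4('bdbe'): parent n3 fail=1; on 'e' 1 → fail=10;  out ∅∪∅=∅
  n12('beba'): parent n11 fail=1; on 'a' 1→0 → fail=25;  out ∅∪{7}={7}
  n21('caec'): parent n20 fail=23; on 'c' 23→0 → fail=7;  out ∅∪∅=∅
  n5('bdbee'): parent n4 fail=10; on 'e' 10→23→0 → fail=23;  out ∅∪∅=∅
  n13('bebaa'): parent n12 fail=25; on 'a' 25→0 → fail=25;  out ∅∪{7}={7}
  n22('caecb'): parent n21 fail=7; on 'b' 7→0 → fail=1;  out {5}∪∅={5}
  n6('bdbeee'): parent n5 fail=23; on 'e' 23→0 → fail=23;  out {0}∪∅={0}
  n14('bebaaa'): parent n13 fail=25; on 'a' 25→0 → fail=25;  out {2}∪{7}={2,7}

Run:
[0] read 'a'  n0⇒n25  → match P7@[0:0]
[1] read 'a'  n25⇒n25 (fail-walked)  → match P7@[1:1]
[2] read 'a'  n25⇒n25 (fail-walked)  → match P7@[2:2]
[3] read 'b'  n25⇒n1 (fail-walked)
[4] read 'd'  n1⇒n2
[5] read 'e'  n2⇒n16 (fail-walked)
[6] read 'c'  n16⇒n7 (fail-walked)
[7] read 'c'  n7⇒n8
[8] read 'e'  n8⇒n9  → match P1@[6:8]
[9] read 'a'  n9⇒n25 (fail-walked)  → match P7@[9:9]
[10] read 'd'  n25⇒n15 (fail-walked)
[11] read 'd'  n15⇒n15 (fail-walked)
[12] read 'a'  n15⇒n25 (fail-walked)  → match P7@[12:12]
[13] read 'd'  n25⇒n15 (fail-walked)
[14] read 'c'  n15⇒n18  → match P4@[13:14]
[15] read 'c'  n18⇒n8 (fail-walked)
[16] read 'd'  n8⇒n15 (fail-walked)
[17] read 'd'  n15⇒n15 (fail-walked)
[18] read 'b'  n15⇒n1 (fail-walked)
[19] read 'd'  n1⇒n2
[20] read 'b'  n2⇒n3
[21] read 'a'  n3⇒n25 (fail-walked)  → match P7@[21:21]
[22] read 'b'  n25⇒n1 (fail-walked)
[23] read 'c'  n1⇒n7 (fail-walked)
[24] read 'a'  n7⇒n19  → match P7@[24:24]
[25] read 'd'  n19⇒n15 (fail-walked)
[26] read 'd'  n15⇒n15 (fail-walked)
[27] read 'c'  n15⇒n18  → match P4@[26:27]
[28] read 'a'  n18⇒n19 (fail-walked)  → match P7@[28:28]
[29] read 'e'  n19⇒n20
[30] read 'c'  n20⇒n21
[31] read 'b'  n21⇒n22  → match P5@[27:31]
[32] read 'e'  n22⇒n10 (fail-walked)
[33] read 'c'  n10⇒n7 (fail-walked)
[34] read 'e'  n7⇒n23 (fail-walked)
[35] read 'd'  n23⇒n24  → match P6@[34:35]
[36] read 'a'  n24⇒n25 (fail-walked)  → match P7@[36:36]
[37] read 'c'  n25⇒n7 (fail-walked)
[38] read 'a'  n7⇒n19  → match P7@[38:38]
[39] read 'e'  n19⇒n20
[40] read 'c'  n20⇒n21
[41] read 'b'  n21⇒n22  → match P5@[37:41]
[42] read 'd'  n22⇒n2 (fail-walked)
[43] read 'e'  n2⇒n16 (fail-walked)
[44] read 'b'  n16⇒n17  → match P3@[42:44]
[45] read 'd'  n17⇒n2 (fail-walked)
[46] read 'd'  n2⇒n15 (fail-walked)
[47] read 'd'  n15⇒n15 (fail-walked)
[48] read 'c'  n15⇒n18  → match P4@[47:48]
[49] read 'c'  n18⇒n8 (fail-walked)
[50] read 'e'  n8⇒n9  → match P1@[48:50]
[51] read 'a'  n9⇒n25 (fail-walked)  → match P7@[51:51]
[52] read 'e'  n25⇒n23 (fail-walked)
[53] read 'd'  n23⇒n24  → match P6@[52:53]
[54] read 'e'  n24⇒n16 (fail-walked)
[55] read 'b'  n16⇒n17  → match P3@[53:55]
[56] read 'd'  n17⇒n2 (fail-walked)
[57] read 'a'  n2⇒n25 (fail-walked)  → match P7@[57:57]
[58] read 'd'  n25⇒n15 (fail-walked)
[59] read 'c'  n15⇒n18  → match P4@[58:59]

All matches (sorted): [[0,7],[1,7],[2,7],[8,1],[9,7],[12,7],[14,4],[21,7],[24,7],[27,4],[28,7],[31,5],[35,6],[36,7],[38,7],[41,5],[44,3],[48,4],[50,1],[51,7],[53,6],[55,3],[57,7],[59,4]]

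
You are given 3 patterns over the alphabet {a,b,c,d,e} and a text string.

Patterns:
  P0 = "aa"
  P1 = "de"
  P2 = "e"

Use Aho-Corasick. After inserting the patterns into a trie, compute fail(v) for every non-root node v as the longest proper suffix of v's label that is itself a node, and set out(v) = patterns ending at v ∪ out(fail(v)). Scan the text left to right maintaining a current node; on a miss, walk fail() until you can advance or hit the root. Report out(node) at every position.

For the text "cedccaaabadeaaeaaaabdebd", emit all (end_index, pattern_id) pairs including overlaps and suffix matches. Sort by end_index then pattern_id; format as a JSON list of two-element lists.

Build:
Trie (insert patterns):
  n0 'ε': a→1 d→3 e→5
  n1 'a': a→2
  n2 'aa': ·  ←P0
  n3 'd': e→4
  n4 'de': ·  ←P1
  n5 'e': ·  ←P2

BFS fail/out derivation:
  fail(1) 'a': from fail(0)=0 chase 'a': 0 ⇒ 0;  out=∅∪out(0)=∅
  fail(3) 'd': from fail(0)=0 chase 'd': 0 ⇒ 0;  out=∅∪out(0)=∅
  fail(5) 'e': from fail(0)=0 chase 'e': 0 ⇒ 0;  out={2}∪out(0)={2}
  fail(2) 'aa': from fail(1)=0 chase 'a': 0 ⇒ 1;  out={0}∪out(1)={0}
  fail(4) 'de': from fail(3)=0 chase 'e': 0 ⇒ 5;  out={1}∪out(5)={1,2}

Scan:
pos 0 'c': at 0
pos 1 'e': at 5  emit P2@[1:1]
pos 2 'd': at 3 (fail-walked)
pos 3 'c': at 0 (fail-walked)
pos 4 'c': at 0
pos 5 'a': at 1
pos 6 'a': at 2  emit P0@[5:6]
pos 7 'a': at 2 (fail-walked)  emit P0@[6:7]
pos 8 'b': at 0 (fail-walked)
pos 9 'a': at 1
pos 10 'd': at 3 (fail-walked)
pos 11 'e': at 4  emit P1@[10:11],P2@[11:11]
pos 12 'a': at 1 (fail-walked)
pos 13 'a': at 2  emit P0@[12:13]
pos 14 'e': at 5 (fail-walked)  emit P2@[14:14]
pos 15 'a': at 1 (fail-walked)
pos 16 'a': at 2  emit P0@[15:16]
pos 17 'a': at 2 (fail-walked)  emit P0@[16:17]
pos 18 'a': at 2 (fail-walked)  emit P0@[17:18]
pos 19 'b': at 0 (fail-walked)
pos 20 'd': at 3
pos 21 'e': at 4  emit P1@[20:21],P2@[21:21]
pos 22 'b': at 0 (fail-walked)
pos 23 'd': at 3

Result: [[1,2],[6,0],[7,0],[11,1],[11,2],[13,0],[14,2],[16,0],[17,0],[18,0],[21,1],[21,2]]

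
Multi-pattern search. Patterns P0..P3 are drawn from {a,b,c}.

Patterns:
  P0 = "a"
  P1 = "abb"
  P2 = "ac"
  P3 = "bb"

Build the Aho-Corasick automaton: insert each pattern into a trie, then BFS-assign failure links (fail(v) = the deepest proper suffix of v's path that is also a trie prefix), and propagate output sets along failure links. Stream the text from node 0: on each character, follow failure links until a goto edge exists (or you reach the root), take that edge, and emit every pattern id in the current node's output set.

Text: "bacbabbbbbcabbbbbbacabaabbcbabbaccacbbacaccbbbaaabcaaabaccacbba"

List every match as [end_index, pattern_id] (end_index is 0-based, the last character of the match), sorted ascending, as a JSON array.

Build automaton:
Trie nodes:
  0='ε' goto a→1 b→5
  1='a' goto b→2 c→4  ←P0
  2='ab' goto b→3
  3='abb' goto ·  ←P1
  4='ac' goto ·  ←P2
  5='b' goto b→6
  6='bb' goto ·  ←P3

Failure links (BFS by depth):
  fail(1) 'a': from fail(0)=0 chase 'a': 0 ⇒ 0;  out={0}∪out(0)={0}
  fail(5) 'b': from fail(0)=0 chase 'b': 0 ⇒ 0;  out=∅∪out(0)=∅
  fail(2) 'ab': from fail(1)=0 chase 'b': 0 ⇒ 5;  out=∅∪out(5)=∅
  fail(4) 'ac': from fail(1)=0 chase 'c': 0 ⇒ 0;  out={2}∪out(0)={2}
  fail(6) 'bb': from fail(5)=0 chase 'b': 0 ⇒ 5;  out={3}∪out(5)={3}
  fail(3) 'abb': from fail(2)=5 chase 'b': 5 ⇒ 6;  out={1}∪out(6)={1,3}

Run:
pos 0 'b': at 5
pos 1 'a': at 1 ·f  emit P0@[1:1]
pos 2 'c': at 4  emit P2@[1:2]
pos 3 'b': at 5 ·f
pos 4 'a': at 1 ·f  emit P0@[4:4]
pos 5 'b': at 2
pos 6 'b': at 3  emit P1@[4:6],P3@[5:6]
pos 7 'b': at 6 ·f  emit P3@[6:7]
pos 8 'b': at 6 ·f  emit P3@[7:8]
pos 9 'b': at 6 ·f  emit P3@[8:9]
pos 10 'c': at 0 ·f
pos 11 'a': at 1  emit P0@[11:11]
pos 12 'b': at 2
pos 13 'b': at 3  emit P1@[11:13],P3@[12:13]
pos 14 'b': at 6 ·f  emit P3@[13:14]
pos 15 'b': at 6 ·f  emit P3@[14:15]
pos 16 'b': at 6 ·f  emit P3@[15:16]
pos 17 'b': at 6 ·f  emit P3@[16:17]
pos 18 'a': at 1 ·f  emit P0@[18:18]
pos 19 'c': at 4  emit P2@[18:19]
pos 20 'a': at 1 ·f  emit P0@[20:20]
pos 21 'b': at 2
pos 22 'a': at 1 ·f  emit P0@[22:22]
pos 23 'a': at 1 ·f  emit P0@[23:23]
pos 24 'b': at 2
pos 25 'b': at 3  emit P1@[23:25],P3@[24:25]
pos 26 'c': at 0 ·f
pos 27 'b': at 5
pos 28 'a': at 1 ·f  emit P0@[28:28]
pos 29 'b': at 2
pos 30 'b': at 3  emit P1@[28:30],P3@[29:30]
pos 31 'a': at 1 ·f  emit P0@[31:31]
pos 32 'c': at 4  emit P2@[31:32]
pos 33 'c': at 0 ·f
pos 34 'a': at 1  emit P0@[34:34]
pos 35 'c': at 4  emit P2@[34:35]
pos 36 'b': at 5 ·f
pos 37 'b': at 6  emit P3@[36:37]
pos 38 'a': at 1 ·f  emit P0@[38:38]
pos 39 'c': at 4  emit P2@[38:39]
pos 40 'a': at 1 ·f  emit P0@[40:40]
pos 41 'c': at 4  emit P2@[40:41]
pos 42 'c': at 0 ·f
pos 43 'b': at 5
pos 44 'b': at 6  emit P3@[43:44]
pos 45 'b': at 6 ·f  emit P3@[44:45]
pos 46 'a': at 1 ·f  emit P0@[46:46]
pos 47 'a': at 1 ·f  emit P0@[47:47]
pos 48 'a': at 1 ·f  emit P0@[48:48]
pos 49 'b': at 2
pos 50 'c': at 0 ·f
pos 51 'a': at 1  emit P0@[51:51]
pos 52 'a': at 1 ·f  emit P0@[52:52]
pos 53 'a': at 1 ·f  emit P0@[53:53]
pos 54 'b': at 2
pos 55 'a': at 1 ·f  emit P0@[55:55]
pos 56 'c': at 4  emit P2@[55:56]
pos 57 'c': at 0 ·f
pos 58 'a': at 1  emit P0@[58:58]
pos 59 'c': at 4  emit P2@[58:59]
pos 60 'b': at 5 ·f
pos 61 'b': at 6  emit P3@[60:61]
pos 62 'a': at 1 ·f  emit P0@[62:62]

Matches: [[1,0],[2,2],[4,0],[6,1],[6,3],[7,3],[8,3],[9,3],[11,0],[13,1],[13,3],[14,3],[15,3],[16,3],[17,3],[18,0],[19,2],[20,0],[22,0],[23,0],[25,1],[25,3],[28,0],[30,1],[30,3],[31,0],[32,2],[34,0],[35,2],[37,3],[38,0],[39,2],[40,0],[41,2],[44,3],[45,3],[46,0],[47,0],[48,0],[51,0],[52,0],[53,0],[55,0],[56,2],[58,0],[59,2],[61,3],[62,0]]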